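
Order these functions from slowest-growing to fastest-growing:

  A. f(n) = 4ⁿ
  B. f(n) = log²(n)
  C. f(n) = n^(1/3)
B < C < A

Comparing growth rates:
B = log²(n) is O(log² n)
C = n^(1/3) is O(n^(1/3))
A = 4ⁿ is O(4ⁿ)

Therefore, the order from slowest to fastest is: B < C < A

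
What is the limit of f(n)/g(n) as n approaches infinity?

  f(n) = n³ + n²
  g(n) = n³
1

Since n³ + n² and n³ have the same growth rate (O(n³)),
the ratio converges to a constant: 1.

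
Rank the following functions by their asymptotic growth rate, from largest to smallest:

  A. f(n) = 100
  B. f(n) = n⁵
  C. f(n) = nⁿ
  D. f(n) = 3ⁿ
C > D > B > A

Comparing growth rates:
C = nⁿ is O(nⁿ)
D = 3ⁿ is O(3ⁿ)
B = n⁵ is O(n⁵)
A = 100 is O(1)

Therefore, the order from fastest to slowest is: C > D > B > A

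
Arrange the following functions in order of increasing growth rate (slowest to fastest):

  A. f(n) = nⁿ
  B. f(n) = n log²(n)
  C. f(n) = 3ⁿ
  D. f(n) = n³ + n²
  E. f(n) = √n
E < B < D < C < A

Comparing growth rates:
E = √n is O(√n)
B = n log²(n) is O(n log² n)
D = n³ + n² is O(n³)
C = 3ⁿ is O(3ⁿ)
A = nⁿ is O(nⁿ)

Therefore, the order from slowest to fastest is: E < B < D < C < A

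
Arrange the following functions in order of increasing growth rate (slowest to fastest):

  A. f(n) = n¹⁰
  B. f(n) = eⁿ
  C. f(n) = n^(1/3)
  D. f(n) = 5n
C < D < A < B

Comparing growth rates:
C = n^(1/3) is O(n^(1/3))
D = 5n is O(n)
A = n¹⁰ is O(n¹⁰)
B = eⁿ is O(eⁿ)

Therefore, the order from slowest to fastest is: C < D < A < B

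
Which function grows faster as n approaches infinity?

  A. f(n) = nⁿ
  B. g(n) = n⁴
A

f(n) = nⁿ is O(nⁿ), while g(n) = n⁴ is O(n⁴).
Since O(nⁿ) grows faster than O(n⁴), f(n) dominates.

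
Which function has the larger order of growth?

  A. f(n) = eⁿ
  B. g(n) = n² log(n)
A

f(n) = eⁿ is O(eⁿ), while g(n) = n² log(n) is O(n² log n).
Since O(eⁿ) grows faster than O(n² log n), f(n) dominates.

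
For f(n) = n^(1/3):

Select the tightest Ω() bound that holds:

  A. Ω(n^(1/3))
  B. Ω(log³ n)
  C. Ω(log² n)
A

f(n) = n^(1/3) is Ω(n^(1/3)).
All listed options are valid Big-Ω bounds (lower bounds),
but Ω(n^(1/3)) is the tightest (largest valid bound).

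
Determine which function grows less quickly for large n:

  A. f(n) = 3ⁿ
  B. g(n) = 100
B

f(n) = 3ⁿ is O(3ⁿ), while g(n) = 100 is O(1).
Since O(1) grows slower than O(3ⁿ), g(n) is dominated.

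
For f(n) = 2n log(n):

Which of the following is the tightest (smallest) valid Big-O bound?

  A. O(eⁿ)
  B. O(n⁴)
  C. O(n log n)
C

f(n) = 2n log(n) is O(n log n).
All listed options are valid Big-O bounds (upper bounds),
but O(n log n) is the tightest (smallest valid bound).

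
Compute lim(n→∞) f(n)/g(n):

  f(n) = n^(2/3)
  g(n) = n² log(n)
0

Since n^(2/3) (O(n^(2/3))) grows slower than n² log(n) (O(n² log n)),
the ratio f(n)/g(n) → 0 as n → ∞.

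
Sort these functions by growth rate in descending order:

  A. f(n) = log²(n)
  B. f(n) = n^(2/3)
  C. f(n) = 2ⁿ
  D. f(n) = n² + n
C > D > B > A

Comparing growth rates:
C = 2ⁿ is O(2ⁿ)
D = n² + n is O(n²)
B = n^(2/3) is O(n^(2/3))
A = log²(n) is O(log² n)

Therefore, the order from fastest to slowest is: C > D > B > A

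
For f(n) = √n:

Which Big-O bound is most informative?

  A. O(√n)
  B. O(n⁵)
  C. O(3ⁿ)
A

f(n) = √n is O(√n).
All listed options are valid Big-O bounds (upper bounds),
but O(√n) is the tightest (smallest valid bound).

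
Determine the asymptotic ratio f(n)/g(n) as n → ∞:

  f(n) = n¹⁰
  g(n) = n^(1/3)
∞

Since n¹⁰ (O(n¹⁰)) grows faster than n^(1/3) (O(n^(1/3))),
the ratio f(n)/g(n) → ∞ as n → ∞.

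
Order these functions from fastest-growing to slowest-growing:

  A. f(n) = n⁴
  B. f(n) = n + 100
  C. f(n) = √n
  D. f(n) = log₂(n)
A > B > C > D

Comparing growth rates:
A = n⁴ is O(n⁴)
B = n + 100 is O(n)
C = √n is O(√n)
D = log₂(n) is O(log n)

Therefore, the order from fastest to slowest is: A > B > C > D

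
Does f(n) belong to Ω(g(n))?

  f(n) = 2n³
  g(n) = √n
True

f(n) = 2n³ is O(n³), and g(n) = √n is O(√n).
Since O(n³) grows at least as fast as O(√n), f(n) = Ω(g(n)) is true.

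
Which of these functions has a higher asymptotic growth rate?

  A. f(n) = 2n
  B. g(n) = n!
B

f(n) = 2n is O(n), while g(n) = n! is O(n!).
Since O(n!) grows faster than O(n), g(n) dominates.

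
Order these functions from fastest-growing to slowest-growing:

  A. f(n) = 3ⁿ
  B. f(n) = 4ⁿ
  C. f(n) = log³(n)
B > A > C

Comparing growth rates:
B = 4ⁿ is O(4ⁿ)
A = 3ⁿ is O(3ⁿ)
C = log³(n) is O(log³ n)

Therefore, the order from fastest to slowest is: B > A > C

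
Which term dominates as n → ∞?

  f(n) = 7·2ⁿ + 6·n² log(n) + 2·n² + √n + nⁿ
nⁿ

Looking at each term:
  - 7·2ⁿ is O(2ⁿ)
  - 6·n² log(n) is O(n² log n)
  - 2·n² is O(n²)
  - √n is O(√n)
  - nⁿ is O(nⁿ)

The term nⁿ (O(nⁿ)) grows fastest and dominates all others.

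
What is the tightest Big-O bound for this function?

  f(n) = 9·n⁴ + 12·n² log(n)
O(n⁴)

The dominant term in 9·n⁴ + 12·n² log(n) is 9·n⁴, which is Θ(n⁴).
Lower-order terms (12·n² log(n)) are asymptotically negligible.
Constants are absorbed, so the tightest bound is O(n⁴).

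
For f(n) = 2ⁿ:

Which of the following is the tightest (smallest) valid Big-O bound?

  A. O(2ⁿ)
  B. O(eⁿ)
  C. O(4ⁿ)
A

f(n) = 2ⁿ is O(2ⁿ).
All listed options are valid Big-O bounds (upper bounds),
but O(2ⁿ) is the tightest (smallest valid bound).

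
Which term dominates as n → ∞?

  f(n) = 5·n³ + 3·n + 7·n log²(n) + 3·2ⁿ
3·2ⁿ

Looking at each term:
  - 5·n³ is O(n³)
  - 3·n is O(n)
  - 7·n log²(n) is O(n log² n)
  - 3·2ⁿ is O(2ⁿ)

The term 3·2ⁿ (O(2ⁿ)) grows fastest and dominates all others.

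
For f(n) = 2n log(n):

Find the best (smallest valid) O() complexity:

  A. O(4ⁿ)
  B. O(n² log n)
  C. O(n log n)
C

f(n) = 2n log(n) is O(n log n).
All listed options are valid Big-O bounds (upper bounds),
but O(n log n) is the tightest (smallest valid bound).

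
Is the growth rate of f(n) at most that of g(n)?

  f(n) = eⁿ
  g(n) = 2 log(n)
False

f(n) = eⁿ is O(eⁿ), and g(n) = 2 log(n) is O(log n).
Since O(eⁿ) grows faster than O(log n), f(n) = O(g(n)) is false.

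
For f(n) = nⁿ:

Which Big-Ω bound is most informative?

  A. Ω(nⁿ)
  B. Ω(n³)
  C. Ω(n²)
A

f(n) = nⁿ is Ω(nⁿ).
All listed options are valid Big-Ω bounds (lower bounds),
but Ω(nⁿ) is the tightest (largest valid bound).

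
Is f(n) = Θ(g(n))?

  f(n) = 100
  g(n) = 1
True

f(n) = 100 and g(n) = 1 are both O(1).
Since they have the same asymptotic growth rate, f(n) = Θ(g(n)) is true.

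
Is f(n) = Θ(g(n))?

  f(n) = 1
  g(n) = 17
True

f(n) = 1 and g(n) = 17 are both O(1).
Since they have the same asymptotic growth rate, f(n) = Θ(g(n)) is true.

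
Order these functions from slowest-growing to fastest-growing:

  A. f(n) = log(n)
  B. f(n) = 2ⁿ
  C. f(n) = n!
A < B < C

Comparing growth rates:
A = log(n) is O(log n)
B = 2ⁿ is O(2ⁿ)
C = n! is O(n!)

Therefore, the order from slowest to fastest is: A < B < C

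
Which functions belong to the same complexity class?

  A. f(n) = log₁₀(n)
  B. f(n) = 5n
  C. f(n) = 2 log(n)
A and C

Examining each function:
  A. log₁₀(n) is O(log n)
  B. 5n is O(n)
  C. 2 log(n) is O(log n)

Functions A and C both have the same complexity class.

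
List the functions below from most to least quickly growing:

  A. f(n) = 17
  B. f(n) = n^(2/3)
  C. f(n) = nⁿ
C > B > A

Comparing growth rates:
C = nⁿ is O(nⁿ)
B = n^(2/3) is O(n^(2/3))
A = 17 is O(1)

Therefore, the order from fastest to slowest is: C > B > A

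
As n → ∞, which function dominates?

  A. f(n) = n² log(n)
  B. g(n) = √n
A

f(n) = n² log(n) is O(n² log n), while g(n) = √n is O(√n).
Since O(n² log n) grows faster than O(√n), f(n) dominates.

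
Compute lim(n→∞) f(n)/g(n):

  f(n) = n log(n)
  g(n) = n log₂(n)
log(2)

Since n log(n) and n log₂(n) have the same growth rate (O(n log n)),
the ratio converges to a constant: log(2).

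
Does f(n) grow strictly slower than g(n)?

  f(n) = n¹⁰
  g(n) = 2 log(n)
False

f(n) = n¹⁰ is O(n¹⁰), and g(n) = 2 log(n) is O(log n).
Since O(n¹⁰) grows faster than or equal to O(log n), f(n) = o(g(n)) is false.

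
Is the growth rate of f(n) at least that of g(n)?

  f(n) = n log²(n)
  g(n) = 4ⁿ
False

f(n) = n log²(n) is O(n log² n), and g(n) = 4ⁿ is O(4ⁿ).
Since O(n log² n) grows slower than O(4ⁿ), f(n) = Ω(g(n)) is false.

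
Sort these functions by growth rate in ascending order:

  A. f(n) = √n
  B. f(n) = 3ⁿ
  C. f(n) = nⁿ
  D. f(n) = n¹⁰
A < D < B < C

Comparing growth rates:
A = √n is O(√n)
D = n¹⁰ is O(n¹⁰)
B = 3ⁿ is O(3ⁿ)
C = nⁿ is O(nⁿ)

Therefore, the order from slowest to fastest is: A < D < B < C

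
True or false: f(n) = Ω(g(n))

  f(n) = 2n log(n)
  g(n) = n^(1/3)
True

f(n) = 2n log(n) is O(n log n), and g(n) = n^(1/3) is O(n^(1/3)).
Since O(n log n) grows at least as fast as O(n^(1/3)), f(n) = Ω(g(n)) is true.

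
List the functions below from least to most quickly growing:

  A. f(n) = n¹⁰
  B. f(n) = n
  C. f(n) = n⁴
B < C < A

Comparing growth rates:
B = n is O(n)
C = n⁴ is O(n⁴)
A = n¹⁰ is O(n¹⁰)

Therefore, the order from slowest to fastest is: B < C < A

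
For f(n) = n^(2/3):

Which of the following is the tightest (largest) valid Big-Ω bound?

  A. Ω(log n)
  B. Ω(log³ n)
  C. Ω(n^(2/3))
C

f(n) = n^(2/3) is Ω(n^(2/3)).
All listed options are valid Big-Ω bounds (lower bounds),
but Ω(n^(2/3)) is the tightest (largest valid bound).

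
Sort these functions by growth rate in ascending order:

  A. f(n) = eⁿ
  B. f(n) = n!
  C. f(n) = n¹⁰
C < A < B

Comparing growth rates:
C = n¹⁰ is O(n¹⁰)
A = eⁿ is O(eⁿ)
B = n! is O(n!)

Therefore, the order from slowest to fastest is: C < A < B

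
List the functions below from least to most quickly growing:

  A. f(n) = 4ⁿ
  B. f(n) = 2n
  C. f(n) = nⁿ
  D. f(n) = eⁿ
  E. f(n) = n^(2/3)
E < B < D < A < C

Comparing growth rates:
E = n^(2/3) is O(n^(2/3))
B = 2n is O(n)
D = eⁿ is O(eⁿ)
A = 4ⁿ is O(4ⁿ)
C = nⁿ is O(nⁿ)

Therefore, the order from slowest to fastest is: E < B < D < A < C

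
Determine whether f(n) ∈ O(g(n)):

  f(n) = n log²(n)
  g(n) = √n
False

f(n) = n log²(n) is O(n log² n), and g(n) = √n is O(√n).
Since O(n log² n) grows faster than O(√n), f(n) = O(g(n)) is false.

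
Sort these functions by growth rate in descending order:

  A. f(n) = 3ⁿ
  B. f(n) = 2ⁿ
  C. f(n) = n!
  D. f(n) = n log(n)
C > A > B > D

Comparing growth rates:
C = n! is O(n!)
A = 3ⁿ is O(3ⁿ)
B = 2ⁿ is O(2ⁿ)
D = n log(n) is O(n log n)

Therefore, the order from fastest to slowest is: C > A > B > D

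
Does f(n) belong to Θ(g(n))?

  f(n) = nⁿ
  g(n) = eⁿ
False

f(n) = nⁿ is O(nⁿ), and g(n) = eⁿ is O(eⁿ).
Since they have different growth rates, f(n) = Θ(g(n)) is false.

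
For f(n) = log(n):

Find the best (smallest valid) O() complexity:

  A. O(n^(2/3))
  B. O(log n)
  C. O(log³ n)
B

f(n) = log(n) is O(log n).
All listed options are valid Big-O bounds (upper bounds),
but O(log n) is the tightest (smallest valid bound).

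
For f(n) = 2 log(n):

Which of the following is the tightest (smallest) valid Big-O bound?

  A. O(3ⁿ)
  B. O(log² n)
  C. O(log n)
C

f(n) = 2 log(n) is O(log n).
All listed options are valid Big-O bounds (upper bounds),
but O(log n) is the tightest (smallest valid bound).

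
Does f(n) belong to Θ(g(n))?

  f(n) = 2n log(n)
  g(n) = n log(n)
True

f(n) = 2n log(n) and g(n) = n log(n) are both O(n log n).
Since they have the same asymptotic growth rate, f(n) = Θ(g(n)) is true.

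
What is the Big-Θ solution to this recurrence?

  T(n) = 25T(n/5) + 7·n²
Θ(n² log n)

Master Theorem: a = 25, b = 5, f(n) = 7·n².
Compute the critical exponent d = log₅(25) = 2.
Compare f(n) = Θ(n²) against n^d:
  k = 2 = d, so f(n) = Θ(n^d) — Case 2.
  Work is balanced across levels: T(n) = Θ(n^d log n) = Θ(n² log n).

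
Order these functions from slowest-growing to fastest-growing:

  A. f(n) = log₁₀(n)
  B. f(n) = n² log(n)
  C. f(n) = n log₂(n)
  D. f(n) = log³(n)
A < D < C < B

Comparing growth rates:
A = log₁₀(n) is O(log n)
D = log³(n) is O(log³ n)
C = n log₂(n) is O(n log n)
B = n² log(n) is O(n² log n)

Therefore, the order from slowest to fastest is: A < D < C < B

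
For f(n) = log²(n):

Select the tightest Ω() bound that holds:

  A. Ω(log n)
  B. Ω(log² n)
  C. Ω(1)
B

f(n) = log²(n) is Ω(log² n).
All listed options are valid Big-Ω bounds (lower bounds),
but Ω(log² n) is the tightest (largest valid bound).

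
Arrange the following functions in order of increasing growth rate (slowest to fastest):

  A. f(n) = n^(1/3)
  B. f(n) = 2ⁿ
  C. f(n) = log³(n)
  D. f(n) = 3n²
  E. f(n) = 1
E < C < A < D < B

Comparing growth rates:
E = 1 is O(1)
C = log³(n) is O(log³ n)
A = n^(1/3) is O(n^(1/3))
D = 3n² is O(n²)
B = 2ⁿ is O(2ⁿ)

Therefore, the order from slowest to fastest is: E < C < A < D < B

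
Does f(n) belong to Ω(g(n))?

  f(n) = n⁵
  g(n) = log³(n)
True

f(n) = n⁵ is O(n⁵), and g(n) = log³(n) is O(log³ n).
Since O(n⁵) grows at least as fast as O(log³ n), f(n) = Ω(g(n)) is true.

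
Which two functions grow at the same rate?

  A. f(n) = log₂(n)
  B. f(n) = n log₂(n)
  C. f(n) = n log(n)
B and C

Examining each function:
  A. log₂(n) is O(log n)
  B. n log₂(n) is O(n log n)
  C. n log(n) is O(n log n)

Functions B and C both have the same complexity class.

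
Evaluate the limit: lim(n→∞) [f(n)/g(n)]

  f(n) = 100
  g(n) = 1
100

Since 100 and 1 have the same growth rate (O(1)),
the ratio converges to a constant: 100.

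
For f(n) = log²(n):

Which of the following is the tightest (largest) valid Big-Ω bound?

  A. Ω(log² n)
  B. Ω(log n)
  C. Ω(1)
A

f(n) = log²(n) is Ω(log² n).
All listed options are valid Big-Ω bounds (lower bounds),
but Ω(log² n) is the tightest (largest valid bound).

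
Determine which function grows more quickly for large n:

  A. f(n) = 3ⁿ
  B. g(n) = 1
A

f(n) = 3ⁿ is O(3ⁿ), while g(n) = 1 is O(1).
Since O(3ⁿ) grows faster than O(1), f(n) dominates.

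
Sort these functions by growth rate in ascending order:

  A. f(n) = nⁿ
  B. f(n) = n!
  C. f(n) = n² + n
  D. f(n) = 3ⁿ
C < D < B < A

Comparing growth rates:
C = n² + n is O(n²)
D = 3ⁿ is O(3ⁿ)
B = n! is O(n!)
A = nⁿ is O(nⁿ)

Therefore, the order from slowest to fastest is: C < D < B < A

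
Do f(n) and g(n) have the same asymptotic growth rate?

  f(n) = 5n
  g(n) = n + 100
True

f(n) = 5n and g(n) = n + 100 are both O(n).
Since they have the same asymptotic growth rate, f(n) = Θ(g(n)) is true.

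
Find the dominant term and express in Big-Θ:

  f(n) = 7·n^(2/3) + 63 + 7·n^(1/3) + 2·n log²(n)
Θ(n log² n)

Order the terms by growth rate: 63 ≺ 7·n^(1/3) ≺ 7·n^(2/3) ≺ 2·n log²(n).
The fastest-growing term 2·n log²(n) dominates as n → ∞; dropping its constant factor gives Θ(n log² n).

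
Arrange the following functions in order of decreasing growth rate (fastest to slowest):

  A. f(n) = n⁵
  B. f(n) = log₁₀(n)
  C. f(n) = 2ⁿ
C > A > B

Comparing growth rates:
C = 2ⁿ is O(2ⁿ)
A = n⁵ is O(n⁵)
B = log₁₀(n) is O(log n)

Therefore, the order from fastest to slowest is: C > A > B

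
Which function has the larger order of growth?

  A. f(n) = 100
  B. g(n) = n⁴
B

f(n) = 100 is O(1), while g(n) = n⁴ is O(n⁴).
Since O(n⁴) grows faster than O(1), g(n) dominates.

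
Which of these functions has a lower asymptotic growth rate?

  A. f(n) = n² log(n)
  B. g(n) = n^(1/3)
B

f(n) = n² log(n) is O(n² log n), while g(n) = n^(1/3) is O(n^(1/3)).
Since O(n^(1/3)) grows slower than O(n² log n), g(n) is dominated.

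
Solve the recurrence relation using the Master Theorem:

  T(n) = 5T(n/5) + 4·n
Θ(n log n)

Master Theorem: a = 5, b = 5, f(n) = 4·n.
Compute the critical exponent d = log₅(5) = 1.
Compare f(n) = Θ(n) against n^d:
  k = 1 = d, so f(n) = Θ(n^d) — Case 2.
  Work is balanced across levels: T(n) = Θ(n^d log n) = Θ(n log n).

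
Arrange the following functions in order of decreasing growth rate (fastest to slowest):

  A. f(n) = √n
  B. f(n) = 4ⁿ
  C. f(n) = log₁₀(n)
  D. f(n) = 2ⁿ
B > D > A > C

Comparing growth rates:
B = 4ⁿ is O(4ⁿ)
D = 2ⁿ is O(2ⁿ)
A = √n is O(√n)
C = log₁₀(n) is O(log n)

Therefore, the order from fastest to slowest is: B > D > A > C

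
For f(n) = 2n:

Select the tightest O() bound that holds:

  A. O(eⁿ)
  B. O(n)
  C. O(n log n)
B

f(n) = 2n is O(n).
All listed options are valid Big-O bounds (upper bounds),
but O(n) is the tightest (smallest valid bound).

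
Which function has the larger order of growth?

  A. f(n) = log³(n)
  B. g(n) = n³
B

f(n) = log³(n) is O(log³ n), while g(n) = n³ is O(n³).
Since O(n³) grows faster than O(log³ n), g(n) dominates.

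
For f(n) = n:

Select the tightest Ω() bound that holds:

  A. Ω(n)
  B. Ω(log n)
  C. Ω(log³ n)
A

f(n) = n is Ω(n).
All listed options are valid Big-Ω bounds (lower bounds),
but Ω(n) is the tightest (largest valid bound).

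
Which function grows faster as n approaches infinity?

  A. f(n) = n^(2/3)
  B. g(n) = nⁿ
B

f(n) = n^(2/3) is O(n^(2/3)), while g(n) = nⁿ is O(nⁿ).
Since O(nⁿ) grows faster than O(n^(2/3)), g(n) dominates.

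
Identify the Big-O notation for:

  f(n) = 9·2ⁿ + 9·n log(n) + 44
O(2ⁿ)

The dominant term in 9·2ⁿ + 9·n log(n) + 44 is 9·2ⁿ, which is Θ(2ⁿ).
Lower-order terms (9·n log(n), 44) are asymptotically negligible.
Constants are absorbed, so the tightest bound is O(2ⁿ).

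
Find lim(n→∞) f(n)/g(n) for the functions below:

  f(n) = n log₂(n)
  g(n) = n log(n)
1/log(2)

Since n log₂(n) and n log(n) have the same growth rate (O(n log n)),
the ratio converges to a constant: 1/log(2).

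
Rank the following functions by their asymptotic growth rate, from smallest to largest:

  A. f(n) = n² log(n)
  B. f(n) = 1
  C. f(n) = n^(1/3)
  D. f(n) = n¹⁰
B < C < A < D

Comparing growth rates:
B = 1 is O(1)
C = n^(1/3) is O(n^(1/3))
A = n² log(n) is O(n² log n)
D = n¹⁰ is O(n¹⁰)

Therefore, the order from slowest to fastest is: B < C < A < D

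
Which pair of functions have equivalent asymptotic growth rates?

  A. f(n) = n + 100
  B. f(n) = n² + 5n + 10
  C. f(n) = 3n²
B and C

Examining each function:
  A. n + 100 is O(n)
  B. n² + 5n + 10 is O(n²)
  C. 3n² is O(n²)

Functions B and C both have the same complexity class.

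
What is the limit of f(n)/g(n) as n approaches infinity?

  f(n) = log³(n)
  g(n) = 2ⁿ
0

Since log³(n) (O(log³ n)) grows slower than 2ⁿ (O(2ⁿ)),
the ratio f(n)/g(n) → 0 as n → ∞.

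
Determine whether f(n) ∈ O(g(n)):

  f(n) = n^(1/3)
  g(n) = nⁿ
True

f(n) = n^(1/3) is O(n^(1/3)), and g(n) = nⁿ is O(nⁿ).
Since O(n^(1/3)) ⊆ O(nⁿ) (f grows no faster than g), f(n) = O(g(n)) is true.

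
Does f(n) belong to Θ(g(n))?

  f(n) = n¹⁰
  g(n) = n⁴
False

f(n) = n¹⁰ is O(n¹⁰), and g(n) = n⁴ is O(n⁴).
Since they have different growth rates, f(n) = Θ(g(n)) is false.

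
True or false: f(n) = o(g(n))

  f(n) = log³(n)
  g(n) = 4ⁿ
True

f(n) = log³(n) is O(log³ n), and g(n) = 4ⁿ is O(4ⁿ).
Since O(log³ n) grows strictly slower than O(4ⁿ), f(n) = o(g(n)) is true.
This means lim(n→∞) f(n)/g(n) = 0.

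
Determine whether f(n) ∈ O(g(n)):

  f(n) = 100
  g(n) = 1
True

f(n) = 100 and g(n) = 1 are both O(1).
Big-O permits equal growth rates (f ≤ c·g for some c), so f(n) = O(g(n)) is true.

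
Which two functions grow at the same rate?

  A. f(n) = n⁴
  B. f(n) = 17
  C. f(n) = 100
B and C

Examining each function:
  A. n⁴ is O(n⁴)
  B. 17 is O(1)
  C. 100 is O(1)

Functions B and C both have the same complexity class.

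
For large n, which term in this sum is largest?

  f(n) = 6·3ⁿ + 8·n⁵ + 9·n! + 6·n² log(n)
9·n!

Looking at each term:
  - 6·3ⁿ is O(3ⁿ)
  - 8·n⁵ is O(n⁵)
  - 9·n! is O(n!)
  - 6·n² log(n) is O(n² log n)

The term 9·n! (O(n!)) grows fastest and dominates all others.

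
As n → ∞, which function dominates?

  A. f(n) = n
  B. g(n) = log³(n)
A

f(n) = n is O(n), while g(n) = log³(n) is O(log³ n).
Since O(n) grows faster than O(log³ n), f(n) dominates.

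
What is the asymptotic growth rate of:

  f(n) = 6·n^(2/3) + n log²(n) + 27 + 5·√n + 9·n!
Θ(n!)

Order the terms by growth rate: 27 ≺ 5·√n ≺ 6·n^(2/3) ≺ n log²(n) ≺ 9·n!.
The fastest-growing term 9·n! dominates as n → ∞; dropping its constant factor gives Θ(n!).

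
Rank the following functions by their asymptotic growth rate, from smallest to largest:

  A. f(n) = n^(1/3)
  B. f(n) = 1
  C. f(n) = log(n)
B < C < A

Comparing growth rates:
B = 1 is O(1)
C = log(n) is O(log n)
A = n^(1/3) is O(n^(1/3))

Therefore, the order from slowest to fastest is: B < C < A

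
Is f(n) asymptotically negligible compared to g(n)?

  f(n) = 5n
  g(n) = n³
True

f(n) = 5n is O(n), and g(n) = n³ is O(n³).
Since O(n) grows strictly slower than O(n³), f(n) = o(g(n)) is true.
This means lim(n→∞) f(n)/g(n) = 0.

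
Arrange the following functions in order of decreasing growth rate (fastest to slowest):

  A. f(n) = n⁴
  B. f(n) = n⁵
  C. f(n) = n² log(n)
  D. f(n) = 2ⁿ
D > B > A > C

Comparing growth rates:
D = 2ⁿ is O(2ⁿ)
B = n⁵ is O(n⁵)
A = n⁴ is O(n⁴)
C = n² log(n) is O(n² log n)

Therefore, the order from fastest to slowest is: D > B > A > C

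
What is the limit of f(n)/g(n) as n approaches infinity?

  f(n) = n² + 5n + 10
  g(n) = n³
0

Since n² + 5n + 10 (O(n²)) grows slower than n³ (O(n³)),
the ratio f(n)/g(n) → 0 as n → ∞.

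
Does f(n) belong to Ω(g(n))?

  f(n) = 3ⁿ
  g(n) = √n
True

f(n) = 3ⁿ is O(3ⁿ), and g(n) = √n is O(√n).
Since O(3ⁿ) grows at least as fast as O(√n), f(n) = Ω(g(n)) is true.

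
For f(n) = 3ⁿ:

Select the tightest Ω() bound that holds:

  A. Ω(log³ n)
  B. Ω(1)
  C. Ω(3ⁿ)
C

f(n) = 3ⁿ is Ω(3ⁿ).
All listed options are valid Big-Ω bounds (lower bounds),
but Ω(3ⁿ) is the tightest (largest valid bound).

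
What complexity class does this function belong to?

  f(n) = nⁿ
O(nⁿ)

The dominant term in nⁿ is nⁿ, which is Θ(nⁿ).
Constants are absorbed, so the tightest bound is O(nⁿ).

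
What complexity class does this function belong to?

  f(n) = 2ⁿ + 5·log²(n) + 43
O(2ⁿ)

The dominant term in 2ⁿ + 5·log²(n) + 43 is 2ⁿ, which is Θ(2ⁿ).
Lower-order terms (5·log²(n), 43) are asymptotically negligible.
Constants are absorbed, so the tightest bound is O(2ⁿ).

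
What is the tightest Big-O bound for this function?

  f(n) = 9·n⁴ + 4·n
O(n⁴)

The dominant term in 9·n⁴ + 4·n is 9·n⁴, which is Θ(n⁴).
Lower-order terms (4·n) are asymptotically negligible.
Constants are absorbed, so the tightest bound is O(n⁴).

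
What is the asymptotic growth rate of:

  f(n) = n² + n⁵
Θ(n⁵)

Order the terms by growth rate: n² ≺ n⁵.
The fastest-growing term n⁵ dominates as n → ∞; dropping its constant factor gives Θ(n⁵).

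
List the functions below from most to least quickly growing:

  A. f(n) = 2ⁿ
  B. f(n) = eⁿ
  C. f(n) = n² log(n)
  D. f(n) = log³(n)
B > A > C > D

Comparing growth rates:
B = eⁿ is O(eⁿ)
A = 2ⁿ is O(2ⁿ)
C = n² log(n) is O(n² log n)
D = log³(n) is O(log³ n)

Therefore, the order from fastest to slowest is: B > A > C > D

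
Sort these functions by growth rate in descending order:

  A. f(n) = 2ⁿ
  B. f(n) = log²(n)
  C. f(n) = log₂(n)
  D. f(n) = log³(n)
A > D > B > C

Comparing growth rates:
A = 2ⁿ is O(2ⁿ)
D = log³(n) is O(log³ n)
B = log²(n) is O(log² n)
C = log₂(n) is O(log n)

Therefore, the order from fastest to slowest is: A > D > B > C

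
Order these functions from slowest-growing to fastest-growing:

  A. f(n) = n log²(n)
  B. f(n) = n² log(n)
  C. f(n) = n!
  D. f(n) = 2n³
A < B < D < C

Comparing growth rates:
A = n log²(n) is O(n log² n)
B = n² log(n) is O(n² log n)
D = 2n³ is O(n³)
C = n! is O(n!)

Therefore, the order from slowest to fastest is: A < B < D < C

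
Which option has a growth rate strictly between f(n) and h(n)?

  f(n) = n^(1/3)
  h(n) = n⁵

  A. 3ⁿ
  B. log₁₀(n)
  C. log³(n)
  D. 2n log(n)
D

We need g(n) with n^(1/3) = o(g(n)) and g(n) = o(n⁵), i.e. O(n^(1/3)) ≺ g ≺ O(n⁵).
Check each option:
  A. 3ⁿ — O(3ⁿ) does not grow strictly slower than h(n)
  B. log₁₀(n) — O(log n) does not grow strictly faster than f(n)
  C. log³(n) — O(log³ n) does not grow strictly faster than f(n)
  D. 2n log(n) — O(n log n) is strictly between O(n^(1/3)) and O(n⁵) ✓

Only option D (2n log(n)) lies strictly between.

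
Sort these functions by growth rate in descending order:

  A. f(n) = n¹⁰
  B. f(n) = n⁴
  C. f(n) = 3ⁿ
C > A > B

Comparing growth rates:
C = 3ⁿ is O(3ⁿ)
A = n¹⁰ is O(n¹⁰)
B = n⁴ is O(n⁴)

Therefore, the order from fastest to slowest is: C > A > B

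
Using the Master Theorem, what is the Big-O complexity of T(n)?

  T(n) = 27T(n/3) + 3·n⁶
Θ(n⁶)

Master Theorem: a = 27, b = 3, f(n) = 3·n⁶.
Compute the critical exponent d = log₃(27) = 3.
Compare f(n) = Θ(n⁶) against n^d:
  k = 6 > d = 3, so f(n) = Ω(n^(d+ε)) — Case 3.
  Regularity: a·(n/b)^6/n^6 = a/b^6 = 27/729 < 1 ✓.
  The top-level work dominates: T(n) = Θ(f(n)) = Θ(n⁶).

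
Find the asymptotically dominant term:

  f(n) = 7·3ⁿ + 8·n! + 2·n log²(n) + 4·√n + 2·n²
8·n!

Looking at each term:
  - 7·3ⁿ is O(3ⁿ)
  - 8·n! is O(n!)
  - 2·n log²(n) is O(n log² n)
  - 4·√n is O(√n)
  - 2·n² is O(n²)

The term 8·n! (O(n!)) grows fastest and dominates all others.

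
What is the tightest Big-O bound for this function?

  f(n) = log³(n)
O(log³ n)

The dominant term in log³(n) is log³(n), which is Θ(log³ n).
Constants are absorbed, so the tightest bound is O(log³ n).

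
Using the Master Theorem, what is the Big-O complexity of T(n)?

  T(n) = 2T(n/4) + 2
Θ(n^log₄(2))

Master Theorem: a = 2, b = 4, f(n) = 2.
Compute the critical exponent d = log₄(2) = 0.500.
Compare f(n) = Θ(1) against n^d:
  k = 0 < d = 0.500, so f(n) = O(n^(d-ε)) — Case 1.
  The recursion cost dominates: T(n) = Θ(n^d) = Θ(n^log₄(2)).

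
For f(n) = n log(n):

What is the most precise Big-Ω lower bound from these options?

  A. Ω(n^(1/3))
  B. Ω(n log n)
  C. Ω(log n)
B

f(n) = n log(n) is Ω(n log n).
All listed options are valid Big-Ω bounds (lower bounds),
but Ω(n log n) is the tightest (largest valid bound).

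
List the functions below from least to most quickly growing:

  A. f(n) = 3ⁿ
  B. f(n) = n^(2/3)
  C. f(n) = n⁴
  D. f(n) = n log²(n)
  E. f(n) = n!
B < D < C < A < E

Comparing growth rates:
B = n^(2/3) is O(n^(2/3))
D = n log²(n) is O(n log² n)
C = n⁴ is O(n⁴)
A = 3ⁿ is O(3ⁿ)
E = n! is O(n!)

Therefore, the order from slowest to fastest is: B < D < C < A < E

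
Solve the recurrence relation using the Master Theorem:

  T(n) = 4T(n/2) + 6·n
Θ(n²)

Master Theorem: a = 4, b = 2, f(n) = 6·n.
Compute the critical exponent d = log₂(4) = 2.
Compare f(n) = Θ(n) against n^d:
  k = 1 < d = 2, so f(n) = O(n^(d-ε)) — Case 1.
  The recursion cost dominates: T(n) = Θ(n^d) = Θ(n²).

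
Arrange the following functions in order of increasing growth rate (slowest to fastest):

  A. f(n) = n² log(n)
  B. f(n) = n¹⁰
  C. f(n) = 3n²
C < A < B

Comparing growth rates:
C = 3n² is O(n²)
A = n² log(n) is O(n² log n)
B = n¹⁰ is O(n¹⁰)

Therefore, the order from slowest to fastest is: C < A < B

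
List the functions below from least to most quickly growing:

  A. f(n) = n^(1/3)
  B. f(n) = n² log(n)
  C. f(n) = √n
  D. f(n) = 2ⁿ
A < C < B < D

Comparing growth rates:
A = n^(1/3) is O(n^(1/3))
C = √n is O(√n)
B = n² log(n) is O(n² log n)
D = 2ⁿ is O(2ⁿ)

Therefore, the order from slowest to fastest is: A < C < B < D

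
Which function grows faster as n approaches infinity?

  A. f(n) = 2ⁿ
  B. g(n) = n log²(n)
A

f(n) = 2ⁿ is O(2ⁿ), while g(n) = n log²(n) is O(n log² n).
Since O(2ⁿ) grows faster than O(n log² n), f(n) dominates.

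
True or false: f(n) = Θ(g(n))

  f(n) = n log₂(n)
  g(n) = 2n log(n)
True

f(n) = n log₂(n) and g(n) = 2n log(n) are both O(n log n).
Since they have the same asymptotic growth rate, f(n) = Θ(g(n)) is true.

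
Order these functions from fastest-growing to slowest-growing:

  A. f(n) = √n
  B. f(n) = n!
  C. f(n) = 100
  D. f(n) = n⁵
B > D > A > C

Comparing growth rates:
B = n! is O(n!)
D = n⁵ is O(n⁵)
A = √n is O(√n)
C = 100 is O(1)

Therefore, the order from fastest to slowest is: B > D > A > C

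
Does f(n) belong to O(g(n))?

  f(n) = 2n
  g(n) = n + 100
True

f(n) = 2n and g(n) = n + 100 are both O(n).
Big-O permits equal growth rates (f ≤ c·g for some c), so f(n) = O(g(n)) is true.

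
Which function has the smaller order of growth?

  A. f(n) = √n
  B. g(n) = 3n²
A

f(n) = √n is O(√n), while g(n) = 3n² is O(n²).
Since O(√n) grows slower than O(n²), f(n) is dominated.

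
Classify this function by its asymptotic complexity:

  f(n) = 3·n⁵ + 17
O(n⁵)

The dominant term in 3·n⁵ + 17 is 3·n⁵, which is Θ(n⁵).
Lower-order terms (17) are asymptotically negligible.
Constants are absorbed, so the tightest bound is O(n⁵).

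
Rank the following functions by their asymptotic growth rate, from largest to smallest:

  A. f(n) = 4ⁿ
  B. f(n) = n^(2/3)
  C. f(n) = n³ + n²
A > C > B

Comparing growth rates:
A = 4ⁿ is O(4ⁿ)
C = n³ + n² is O(n³)
B = n^(2/3) is O(n^(2/3))

Therefore, the order from fastest to slowest is: A > C > B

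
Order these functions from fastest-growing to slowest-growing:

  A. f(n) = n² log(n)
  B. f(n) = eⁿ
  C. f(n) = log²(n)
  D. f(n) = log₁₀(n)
B > A > C > D

Comparing growth rates:
B = eⁿ is O(eⁿ)
A = n² log(n) is O(n² log n)
C = log²(n) is O(log² n)
D = log₁₀(n) is O(log n)

Therefore, the order from fastest to slowest is: B > A > C > D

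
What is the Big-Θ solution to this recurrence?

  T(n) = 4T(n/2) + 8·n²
Θ(n² log n)

Master Theorem: a = 4, b = 2, f(n) = 8·n².
Compute the critical exponent d = log₂(4) = 2.
Compare f(n) = Θ(n²) against n^d:
  k = 2 = d, so f(n) = Θ(n^d) — Case 2.
  Work is balanced across levels: T(n) = Θ(n^d log n) = Θ(n² log n).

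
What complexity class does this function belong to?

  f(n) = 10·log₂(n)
O(log n)

The dominant term in 10·log₂(n) is 10·log₂(n), which is Θ(log n).
Constants are absorbed, so the tightest bound is O(log n).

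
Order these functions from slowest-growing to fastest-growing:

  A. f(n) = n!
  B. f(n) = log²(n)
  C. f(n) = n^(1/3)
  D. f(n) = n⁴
B < C < D < A

Comparing growth rates:
B = log²(n) is O(log² n)
C = n^(1/3) is O(n^(1/3))
D = n⁴ is O(n⁴)
A = n! is O(n!)

Therefore, the order from slowest to fastest is: B < C < D < A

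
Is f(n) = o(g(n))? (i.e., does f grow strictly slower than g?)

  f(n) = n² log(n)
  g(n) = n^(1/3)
False

f(n) = n² log(n) is O(n² log n), and g(n) = n^(1/3) is O(n^(1/3)).
Since O(n² log n) grows faster than or equal to O(n^(1/3)), f(n) = o(g(n)) is false.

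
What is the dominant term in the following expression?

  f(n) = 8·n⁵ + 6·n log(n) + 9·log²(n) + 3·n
8·n⁵

Looking at each term:
  - 8·n⁵ is O(n⁵)
  - 6·n log(n) is O(n log n)
  - 9·log²(n) is O(log² n)
  - 3·n is O(n)

The term 8·n⁵ (O(n⁵)) grows fastest and dominates all others.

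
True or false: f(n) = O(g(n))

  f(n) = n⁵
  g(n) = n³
False

f(n) = n⁵ is O(n⁵), and g(n) = n³ is O(n³).
Since O(n⁵) grows faster than O(n³), f(n) = O(g(n)) is false.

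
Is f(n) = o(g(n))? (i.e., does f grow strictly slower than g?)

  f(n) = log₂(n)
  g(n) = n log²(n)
True

f(n) = log₂(n) is O(log n), and g(n) = n log²(n) is O(n log² n).
Since O(log n) grows strictly slower than O(n log² n), f(n) = o(g(n)) is true.
This means lim(n→∞) f(n)/g(n) = 0.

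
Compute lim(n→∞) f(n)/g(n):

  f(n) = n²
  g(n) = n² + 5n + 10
1

Since n² and n² + 5n + 10 have the same growth rate (O(n²)),
the ratio converges to a constant: 1.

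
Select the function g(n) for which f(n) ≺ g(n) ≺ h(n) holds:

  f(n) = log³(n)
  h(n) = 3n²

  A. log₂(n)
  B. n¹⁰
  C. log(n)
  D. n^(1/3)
D

We need g(n) with log³(n) = o(g(n)) and g(n) = o(3n²), i.e. O(log³ n) ≺ g ≺ O(n²).
Check each option:
  A. log₂(n) — O(log n) does not grow strictly faster than f(n)
  B. n¹⁰ — O(n¹⁰) does not grow strictly slower than h(n)
  C. log(n) — O(log n) does not grow strictly faster than f(n)
  D. n^(1/3) — O(n^(1/3)) is strictly between O(log³ n) and O(n²) ✓

Only option D (n^(1/3)) lies strictly between.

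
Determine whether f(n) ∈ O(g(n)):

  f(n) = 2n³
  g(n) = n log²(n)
False

f(n) = 2n³ is O(n³), and g(n) = n log²(n) is O(n log² n).
Since O(n³) grows faster than O(n log² n), f(n) = O(g(n)) is false.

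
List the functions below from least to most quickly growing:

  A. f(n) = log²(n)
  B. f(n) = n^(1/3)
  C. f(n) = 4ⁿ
A < B < C

Comparing growth rates:
A = log²(n) is O(log² n)
B = n^(1/3) is O(n^(1/3))
C = 4ⁿ is O(4ⁿ)

Therefore, the order from slowest to fastest is: A < B < C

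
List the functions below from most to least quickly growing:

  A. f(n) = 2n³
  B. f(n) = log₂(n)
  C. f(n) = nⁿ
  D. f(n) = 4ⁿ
C > D > A > B

Comparing growth rates:
C = nⁿ is O(nⁿ)
D = 4ⁿ is O(4ⁿ)
A = 2n³ is O(n³)
B = log₂(n) is O(log n)

Therefore, the order from fastest to slowest is: C > D > A > B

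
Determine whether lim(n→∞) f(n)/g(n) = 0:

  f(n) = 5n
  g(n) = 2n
False

f(n) = 5n is O(n), and g(n) = 2n is O(n).
Since they have the same growth rate, f(n) = o(g(n)) is false.
(f = o(g) requires f to grow strictly slower, not equal.)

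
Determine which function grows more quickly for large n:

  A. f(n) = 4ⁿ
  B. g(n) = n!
B

f(n) = 4ⁿ is O(4ⁿ), while g(n) = n! is O(n!).
Since O(n!) grows faster than O(4ⁿ), g(n) dominates.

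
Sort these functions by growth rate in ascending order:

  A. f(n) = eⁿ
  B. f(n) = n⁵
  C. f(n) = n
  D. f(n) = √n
D < C < B < A

Comparing growth rates:
D = √n is O(√n)
C = n is O(n)
B = n⁵ is O(n⁵)
A = eⁿ is O(eⁿ)

Therefore, the order from slowest to fastest is: D < C < B < A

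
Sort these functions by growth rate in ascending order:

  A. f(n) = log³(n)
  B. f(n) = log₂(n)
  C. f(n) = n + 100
B < A < C

Comparing growth rates:
B = log₂(n) is O(log n)
A = log³(n) is O(log³ n)
C = n + 100 is O(n)

Therefore, the order from slowest to fastest is: B < A < C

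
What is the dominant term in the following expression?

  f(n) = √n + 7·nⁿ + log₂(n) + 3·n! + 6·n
7·nⁿ

Looking at each term:
  - √n is O(√n)
  - 7·nⁿ is O(nⁿ)
  - log₂(n) is O(log n)
  - 3·n! is O(n!)
  - 6·n is O(n)

The term 7·nⁿ (O(nⁿ)) grows fastest and dominates all others.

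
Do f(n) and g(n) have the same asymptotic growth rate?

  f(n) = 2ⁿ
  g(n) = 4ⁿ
False

f(n) = 2ⁿ is O(2ⁿ), and g(n) = 4ⁿ is O(4ⁿ).
Since they have different growth rates, f(n) = Θ(g(n)) is false.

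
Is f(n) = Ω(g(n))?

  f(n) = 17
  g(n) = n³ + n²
False

f(n) = 17 is O(1), and g(n) = n³ + n² is O(n³).
Since O(1) grows slower than O(n³), f(n) = Ω(g(n)) is false.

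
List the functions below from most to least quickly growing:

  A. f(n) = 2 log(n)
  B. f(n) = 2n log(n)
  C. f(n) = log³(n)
B > C > A

Comparing growth rates:
B = 2n log(n) is O(n log n)
C = log³(n) is O(log³ n)
A = 2 log(n) is O(log n)

Therefore, the order from fastest to slowest is: B > C > A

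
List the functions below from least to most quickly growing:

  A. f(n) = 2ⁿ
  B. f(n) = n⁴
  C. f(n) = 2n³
C < B < A

Comparing growth rates:
C = 2n³ is O(n³)
B = n⁴ is O(n⁴)
A = 2ⁿ is O(2ⁿ)

Therefore, the order from slowest to fastest is: C < B < A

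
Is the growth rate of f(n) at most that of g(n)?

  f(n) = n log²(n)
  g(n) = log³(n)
False

f(n) = n log²(n) is O(n log² n), and g(n) = log³(n) is O(log³ n).
Since O(n log² n) grows faster than O(log³ n), f(n) = O(g(n)) is false.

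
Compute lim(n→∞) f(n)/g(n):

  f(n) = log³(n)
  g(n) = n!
0

Since log³(n) (O(log³ n)) grows slower than n! (O(n!)),
the ratio f(n)/g(n) → 0 as n → ∞.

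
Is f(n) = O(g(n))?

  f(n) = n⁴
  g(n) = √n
False

f(n) = n⁴ is O(n⁴), and g(n) = √n is O(√n).
Since O(n⁴) grows faster than O(√n), f(n) = O(g(n)) is false.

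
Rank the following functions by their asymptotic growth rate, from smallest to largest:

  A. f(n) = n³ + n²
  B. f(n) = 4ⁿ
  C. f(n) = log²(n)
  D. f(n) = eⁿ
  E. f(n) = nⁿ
C < A < D < B < E

Comparing growth rates:
C = log²(n) is O(log² n)
A = n³ + n² is O(n³)
D = eⁿ is O(eⁿ)
B = 4ⁿ is O(4ⁿ)
E = nⁿ is O(nⁿ)

Therefore, the order from slowest to fastest is: C < A < D < B < E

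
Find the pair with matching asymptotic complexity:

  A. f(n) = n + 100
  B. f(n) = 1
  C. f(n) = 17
B and C

Examining each function:
  A. n + 100 is O(n)
  B. 1 is O(1)
  C. 17 is O(1)

Functions B and C both have the same complexity class.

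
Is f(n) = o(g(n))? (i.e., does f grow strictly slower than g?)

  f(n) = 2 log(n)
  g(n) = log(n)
False

f(n) = 2 log(n) is O(log n), and g(n) = log(n) is O(log n).
Since they have the same growth rate, f(n) = o(g(n)) is false.
(f = o(g) requires f to grow strictly slower, not equal.)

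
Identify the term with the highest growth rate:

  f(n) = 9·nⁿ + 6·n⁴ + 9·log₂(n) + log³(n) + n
9·nⁿ

Looking at each term:
  - 9·nⁿ is O(nⁿ)
  - 6·n⁴ is O(n⁴)
  - 9·log₂(n) is O(log n)
  - log³(n) is O(log³ n)
  - n is O(n)

The term 9·nⁿ (O(nⁿ)) grows fastest and dominates all others.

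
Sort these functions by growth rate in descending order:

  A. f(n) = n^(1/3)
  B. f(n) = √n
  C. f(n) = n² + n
C > B > A

Comparing growth rates:
C = n² + n is O(n²)
B = √n is O(√n)
A = n^(1/3) is O(n^(1/3))

Therefore, the order from fastest to slowest is: C > B > A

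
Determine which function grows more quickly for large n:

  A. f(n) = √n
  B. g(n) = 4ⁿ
B

f(n) = √n is O(√n), while g(n) = 4ⁿ is O(4ⁿ).
Since O(4ⁿ) grows faster than O(√n), g(n) dominates.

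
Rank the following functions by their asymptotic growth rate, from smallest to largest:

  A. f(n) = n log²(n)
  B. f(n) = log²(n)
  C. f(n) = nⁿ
B < A < C

Comparing growth rates:
B = log²(n) is O(log² n)
A = n log²(n) is O(n log² n)
C = nⁿ is O(nⁿ)

Therefore, the order from slowest to fastest is: B < A < C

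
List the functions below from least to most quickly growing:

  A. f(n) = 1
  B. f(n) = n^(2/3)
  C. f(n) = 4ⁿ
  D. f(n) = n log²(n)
A < B < D < C

Comparing growth rates:
A = 1 is O(1)
B = n^(2/3) is O(n^(2/3))
D = n log²(n) is O(n log² n)
C = 4ⁿ is O(4ⁿ)

Therefore, the order from slowest to fastest is: A < B < D < C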